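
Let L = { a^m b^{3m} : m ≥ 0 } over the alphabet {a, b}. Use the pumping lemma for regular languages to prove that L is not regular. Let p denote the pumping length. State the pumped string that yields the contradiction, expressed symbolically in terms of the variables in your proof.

a^{p+k} b^{3p}

Assume L is regular; let p be its pumping constant.
Take w = a^p b^{3p}. Then w ∈ L and |w| = 4p ≥ p.
By the pumping lemma, w = xyz with |xy| ≤ p and |y| > 0.
The first p characters of w are a's, so xy (and hence y) consists only of a's. Write y = a^k, 1 ≤ k ≤ p.
Pump with i = 2: xy^2z = a^{p+k} b^{3p}. For this to lie in L we would need 3p = 3(p+k), which forces k = 0. But k ≥ 1, so xy^2z ∉ L.
This is a contradiction; hence L is not regular.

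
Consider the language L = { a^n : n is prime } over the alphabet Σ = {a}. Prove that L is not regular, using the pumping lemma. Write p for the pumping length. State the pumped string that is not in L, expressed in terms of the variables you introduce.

Toward a contradiction, assume L is regular with pumping length p.
Let q be a prime with q ≥ p+2 (infinitely many primes exist), and take w = a^q ∈ L with |w| = q ≥ p.
By the pumping lemma, w = xyz with |xy| ≤ p and |y| > 0.
Then y = a^k for some k with 1 ≤ k ≤ p.
Since 1 ≤ k ≤ p, |xz| = q-k. Pump with i = q+1: |xy^{q+1}z| = (q-k)+(q+1)k = q+qk = q(1+k), which is composite (both factors ≥ 2). So xy^{q+1}z = a^{q(1+k)} ∉ L.
Contradiction. Therefore L is not regular.

a^{q(1+k)}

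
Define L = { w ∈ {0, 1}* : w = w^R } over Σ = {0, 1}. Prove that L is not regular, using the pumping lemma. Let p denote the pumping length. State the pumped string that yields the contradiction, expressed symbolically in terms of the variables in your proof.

Toward a contradiction, assume L is regular with pumping length p.
Take w = 0^p 1 0^p, a palindrome of length 2p+1 ≥ p.
By the pumping lemma, w = xyz with |xy| ≤ p and |y| > 0.
The first p characters of w are 0's, so xy (and hence y) consists only of 0's. Write y = 0^k, 1 ≤ k ≤ p.
Pump with i = 2: xy^2z = 0^{p+k} 1 0^p. Its reverse is 0^p 1 0^{p+k}, which differs from xy^2z since k ≥ 1. So xy^2z is not a palindrome and xy^2z ∉ L.
This is a contradiction; hence L is not regular.

0^{p+k} 1 0^p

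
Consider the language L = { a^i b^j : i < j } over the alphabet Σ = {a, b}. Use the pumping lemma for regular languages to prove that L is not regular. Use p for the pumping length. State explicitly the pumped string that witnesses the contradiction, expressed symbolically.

a^{p+k} b^{p+1}

Assume L is regular. Let p be the pumping length given by the pumping lemma.
Choose w = a^p b^{p+1} ∈ L, with |w| = 2p+1 ≥ p.
The pumping lemma gives a decomposition w = xyz where |xy| ≤ p and |y| > 0.
Because |xy| ≤ p and w begins with p copies of a, we have y = a^k with 1 ≤ k ≤ p.
Consider xy^2z = a^{p+k} b^{p+1}. Since k ≥ 1, the a-count p+k is at least p+1, so i < j fails; thus xy^2z ∉ L.
This is a contradiction; hence L is not regular.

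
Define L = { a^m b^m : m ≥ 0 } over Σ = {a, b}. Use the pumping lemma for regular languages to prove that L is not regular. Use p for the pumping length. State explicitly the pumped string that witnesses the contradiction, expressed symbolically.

a^{p+k} b^p

Assume L is regular. Let p be the pumping length given by the pumping lemma.
Let w = a^p b^p ∈ L; note |w| = 2p ≥ p.
The pumping lemma gives a decomposition w = xyz where |xy| ≤ p and |y| ≥ 1.
Since the first p symbols of w are all a's and |xy| ≤ p, y lies entirely in the leading a-block: y = a^k for some k with 1 ≤ k ≤ p.
Pump with i = 2: xy^2z = a^{p+k} b^p. For this to lie in L we would need p = p+k, which forces k = 0. But k ≥ 1, so xy^2z ∉ L.
This is a contradiction; hence L is not regular.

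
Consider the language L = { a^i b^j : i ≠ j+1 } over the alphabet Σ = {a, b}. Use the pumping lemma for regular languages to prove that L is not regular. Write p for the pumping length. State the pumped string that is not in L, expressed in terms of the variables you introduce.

a^{p+p!} b^{p+p!-1}

Suppose for contradiction that L is regular, and let p be the pumping length.
Choose w = a^p b^{p+p!-1}. Since p ≠ (p+p!-1)+1 = p+p!, w ∈ L; and |w| ≥ p.
The pumping lemma gives a decomposition w = xyz where |xy| ≤ p and |y| ≥ 1.
Because |xy| ≤ p and w begins with p copies of a, we have y = a^k with 1 ≤ k ≤ p.
Since 1 ≤ k ≤ p, k divides p!; set t = 1 + p!/k. Then xy^t z has p + (p!/k)·k = p + p! copies of a. Now the a-count is p+p! and (b-count)+1 = (p+p!-1)+1 = p+p!, so i ≠ j+1 fails. So xy^t z = a^{p+p!} b^{p+p!-1} ∉ L.
This is a contradiction; hence L is not regular.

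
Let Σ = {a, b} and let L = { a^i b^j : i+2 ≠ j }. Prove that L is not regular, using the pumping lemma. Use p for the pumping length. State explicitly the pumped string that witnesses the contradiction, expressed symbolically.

a^{p+p!} b^{p+p!+2}

Assume L is regular; let p be its pumping constant.
Choose w = a^p b^{p+p!+2}. Since p ≠ (p+p!+2)-2 = p+p!, w ∈ L; and |w| ≥ p.
Write w = xyz as guaranteed by the lemma, with |xy| ≤ p and |y| ≥ 1.
The first p characters of w are a's, so xy (and hence y) consists only of a's. Write y = a^k, 1 ≤ k ≤ p.
Since 1 ≤ k ≤ p, k divides p!; set t = 1 + p!/k. Then xy^t z has p + (p!/k)·k = p + p! copies of a. Now the a-count is p+p! and (b-count)-2 = (p+p!+2)-2 = p+p!, so i+2 ≠ j fails. So xy^t z = a^{p+p!} b^{p+p!+2} ∉ L.
This is a contradiction; hence L is not regular.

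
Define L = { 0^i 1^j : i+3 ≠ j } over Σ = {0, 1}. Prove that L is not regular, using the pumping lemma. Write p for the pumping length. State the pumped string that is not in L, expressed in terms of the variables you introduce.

Assume L is regular; let p be its pumping constant.
Choose w = 0^p 1^{p+p!+3}. Since p ≠ (p+p!+3)-3 = p+p!, w ∈ L; and |w| ≥ p.
Write w = xyz as guaranteed by the lemma, with |xy| ≤ p and |y| ≥ 1.
Since the first p symbols of w are all 0's and |xy| ≤ p, y lies entirely in the leading 0-block: y = 0^k for some k with 1 ≤ k ≤ p.
Since 1 ≤ k ≤ p, k divides p!; set t = 1 + p!/k. Then xy^t z has p + (p!/k)·k = p + p! copies of 0. Now the 0-count is p+p! and (1-count)-3 = (p+p!+3)-3 = p+p!, so i+3 ≠ j fails. So xy^t z = 0^{p+p!} 1^{p+p!+3} ∉ L.
This is a contradiction; hence L is not regular.

0^{p+p!} 1^{p+p!+3}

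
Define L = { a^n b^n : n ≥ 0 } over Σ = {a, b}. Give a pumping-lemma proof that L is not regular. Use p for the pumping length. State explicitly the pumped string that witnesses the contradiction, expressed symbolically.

Assume L is regular. Let p be the pumping length given by the pumping lemma.
Choose w = a^p b^p, which is in L with |w| = 2p ≥ p.
The pumping lemma gives a decomposition w = xyz where |xy| ≤ p and y is nonempty.
The first p characters of w are a's, so xy (and hence y) consists only of a's. Write y = a^k, 1 ≤ k ≤ p.
Pump with i = 2: xy^2z = a^{p+k} b^p. For this to lie in L we would need p = p+k, which forces k = 0. But k ≥ 1, so xy^2z ∉ L.
This is a contradiction; hence L is not regular.

a^{p+k} b^p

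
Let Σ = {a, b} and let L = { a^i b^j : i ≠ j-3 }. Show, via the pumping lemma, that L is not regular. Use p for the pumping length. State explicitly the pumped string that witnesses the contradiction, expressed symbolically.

Suppose for contradiction that L is regular, and let p be the pumping length.
Choose w = a^p b^{p+p!+3}. Since p ≠ (p+p!+3)-3 = p+p!, w ∈ L; and |w| ≥ p.
Write w = xyz as guaranteed by the lemma, with |xy| ≤ p and |y| ≥ 1.
Since the first p symbols of w are all a's and |xy| ≤ p, y lies entirely in the leading a-block: y = a^k for some k with 1 ≤ k ≤ p.
Since 1 ≤ k ≤ p, k divides p!; set t = 1 + p!/k. Then xy^t z has p + (p!/k)·k = p + p! copies of a. Now the a-count is p+p! and (b-count)-3 = (p+p!+3)-3 = p+p!, so i ≠ j-3 fails. So xy^t z = a^{p+p!} b^{p+p!+3} ∉ L.
Contradiction. Therefore L is not regular.

a^{p+p!} b^{p+p!+3}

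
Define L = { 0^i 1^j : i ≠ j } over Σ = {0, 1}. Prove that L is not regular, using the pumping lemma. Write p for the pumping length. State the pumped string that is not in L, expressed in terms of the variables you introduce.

0^{p+p!} 1^{p+p!}

Suppose for contradiction that L is regular, and let p be the pumping length.
Choose w = 0^p 1^{p+p!}. Since p ≠ p+p!, w ∈ L; and |w| ≥ p.
By the pumping lemma, w = xyz with |xy| ≤ p and y is nonempty.
Since the first p symbols of w are all 0's and |xy| ≤ p, y lies entirely in the leading 0-block: y = 0^k for some k with 1 ≤ k ≤ p.
Since 1 ≤ k ≤ p, k divides p!; set t = 1 + p!/k. Then xy^t z has p + (p!/k)·k = p + p! copies of 0. Now the 0-count equals the 1-count, so i ≠ j fails. So xy^t z = 0^{p+p!} 1^{p+p!} ∉ L.
This is a contradiction; hence L is not regular.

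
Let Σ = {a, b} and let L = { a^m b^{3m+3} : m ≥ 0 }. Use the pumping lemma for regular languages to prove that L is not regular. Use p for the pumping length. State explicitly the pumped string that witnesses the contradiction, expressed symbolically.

a^{p+k} b^{3p+3}

Suppose for contradiction that L is regular, and let p be the pumping length.
Take w = a^p b^{3p+3}. Then w ∈ L and |w| = 4p+3 ≥ p.
Write w = xyz as guaranteed by the lemma, with |xy| ≤ p and |y| > 0.
Since the first p symbols of w are all a's and |xy| ≤ p, y lies entirely in the leading a-block: y = a^k for some k with 1 ≤ k ≤ p.
Pump with i = 2: xy^2z = a^{p+k} b^{3p+3}. For this to lie in L we would need 3p+3 = 3(p+k)+3, which forces k = 0. But k ≥ 1, so xy^2z ∉ L.
Contradiction. Therefore L is not regular.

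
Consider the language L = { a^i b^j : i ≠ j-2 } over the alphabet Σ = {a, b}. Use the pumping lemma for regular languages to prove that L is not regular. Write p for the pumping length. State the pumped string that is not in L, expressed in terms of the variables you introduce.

a^{p+p!} b^{p+p!+2}

Toward a contradiction, assume L is regular with pumping length p.
Choose w = a^p b^{p+p!+2}. Since p ≠ (p+p!+2)-2 = p+p!, w ∈ L; and |w| ≥ p.
Write w = xyz as guaranteed by the lemma, with |xy| ≤ p and y is nonempty.
The first p characters of w are a's, so xy (and hence y) consists only of a's. Write y = a^k, 1 ≤ k ≤ p.
Since 1 ≤ k ≤ p, k divides p!; set t = 1 + p!/k. Then xy^t z has p + (p!/k)·k = p + p! copies of a. Now the a-count is p+p! and (b-count)-2 = (p+p!+2)-2 = p+p!, so i ≠ j-2 fails. So xy^t z = a^{p+p!} b^{p+p!+2} ∉ L.
This contradicts the pumping lemma, so L is not regular.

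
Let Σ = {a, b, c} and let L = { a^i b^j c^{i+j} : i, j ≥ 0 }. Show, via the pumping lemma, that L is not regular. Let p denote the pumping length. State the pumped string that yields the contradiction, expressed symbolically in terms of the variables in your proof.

Assume L is regular. Let p be the pumping length given by the pumping lemma.
Take w = a^p b^p c^{2p} ∈ L (with i=j=p, i+j=2p), |w| = 4p ≥ p.
The pumping lemma gives a decomposition w = xyz where |xy| ≤ p and y is nonempty.
Since the first p symbols of w are all a's and |xy| ≤ p, y lies entirely in the leading a-block: y = a^k for some k with 1 ≤ k ≤ p.
Consider xy^2z = a^{p+k} b^p c^{2p}. Now the a- and b-counts sum to 2p+k, but the c-count is 2p ≠ 2p+k. So xy^2z ∉ L.
This is a contradiction; hence L is not regular.

a^{p+k} b^p c^{2p}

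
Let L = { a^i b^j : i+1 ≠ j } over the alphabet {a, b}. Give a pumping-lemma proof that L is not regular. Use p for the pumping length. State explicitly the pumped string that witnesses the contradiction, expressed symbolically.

Assume L is regular; let p be its pumping constant.
Choose w = a^p b^{p+p!+1}. Since p ≠ (p+p!+1)-1 = p+p!, w ∈ L; and |w| ≥ p.
By the pumping lemma, w = xyz with |xy| ≤ p and y is nonempty.
Since the first p symbols of w are all a's and |xy| ≤ p, y lies entirely in the leading a-block: y = a^k for some k with 1 ≤ k ≤ p.
Since 1 ≤ k ≤ p, k divides p!; set t = 1 + p!/k. Then xy^t z has p + (p!/k)·k = p + p! copies of a. Now the a-count is p+p! and (b-count)-1 = (p+p!+1)-1 = p+p!, so i+1 ≠ j fails. So xy^t z = a^{p+p!} b^{p+p!+1} ∉ L.
Contradiction. Therefore L is not regular.

a^{p+p!} b^{p+p!+1}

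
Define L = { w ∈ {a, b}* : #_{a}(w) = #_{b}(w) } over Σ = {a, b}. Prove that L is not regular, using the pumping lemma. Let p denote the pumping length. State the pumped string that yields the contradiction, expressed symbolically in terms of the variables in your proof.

a^{p+k} b^p

Assume L is regular. Let p be the pumping length given by the pumping lemma.
Choose w = a^p b^p ∈ L with |w| = 2p ≥ p.
Write w = xyz as guaranteed by the lemma, with |xy| ≤ p and |y| > 0.
The first p characters of w are a's, so xy (and hence y) consists only of a's. Write y = a^k, 1 ≤ k ≤ p.
Pump with i = 2: xy^2z = a^{p+k} b^p has p+k occurrences of a but only p of b. Since k ≥ 1 the counts differ, so xy^2z ∉ L.
Contradiction. Therefore L is not regular.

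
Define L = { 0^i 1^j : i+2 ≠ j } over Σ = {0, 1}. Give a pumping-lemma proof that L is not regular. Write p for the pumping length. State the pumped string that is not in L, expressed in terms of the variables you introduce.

Assume L is regular; let p be its pumping constant.
Choose w = 0^p 1^{p+p!+2}. Since p ≠ (p+p!+2)-2 = p+p!, w ∈ L; and |w| ≥ p.
The pumping lemma gives a decomposition w = xyz where |xy| ≤ p and y is nonempty.
Since the first p symbols of w are all 0's and |xy| ≤ p, y lies entirely in the leading 0-block: y = 0^k for some k with 1 ≤ k ≤ p.
Since 1 ≤ k ≤ p, k divides p!; set t = 1 + p!/k. Then xy^t z has p + (p!/k)·k = p + p! copies of 0. Now the 0-count is p+p! and (1-count)-2 = (p+p!+2)-2 = p+p!, so i+2 ≠ j fails. So xy^t z = 0^{p+p!} 1^{p+p!+2} ∉ L.
This contradicts the pumping lemma, so L is not regular.

0^{p+p!} 1^{p+p!+2}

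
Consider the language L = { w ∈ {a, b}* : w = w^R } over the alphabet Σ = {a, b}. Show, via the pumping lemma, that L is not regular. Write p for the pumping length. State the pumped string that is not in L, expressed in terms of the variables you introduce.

Assume L is regular. Let p be the pumping length given by the pumping lemma.
Take w = a^p b a^p, a palindrome of length 2p+1 ≥ p.
Write w = xyz as guaranteed by the lemma, with |xy| ≤ p and y is nonempty.
The first p characters of w are a's, so xy (and hence y) consists only of a's. Write y = a^k, 1 ≤ k ≤ p.
Pump with i = 2: xy^2z = a^{p+k} b a^p. Its reverse is a^p b a^{p+k}, which differs from xy^2z since k ≥ 1. So xy^2z is not a palindrome and xy^2z ∉ L.
Contradiction. Therefore L is not regular.

a^{p+k} b a^p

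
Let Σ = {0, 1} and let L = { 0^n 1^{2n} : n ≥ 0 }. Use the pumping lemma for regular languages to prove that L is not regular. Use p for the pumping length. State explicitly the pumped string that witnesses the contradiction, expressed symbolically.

Assume L is regular. Let p be the pumping length given by the pumping lemma.
Choose w = 0^p 1^{2p}, which is in L with |w| = 3p ≥ p.
By the pumping lemma, w = xyz with |xy| ≤ p and |y| ≥ 1.
Since the first p symbols of w are all 0's and |xy| ≤ p, y lies entirely in the leading 0-block: y = 0^k for some k with 1 ≤ k ≤ p.
Pump with i = 2: xy^2z = 0^{p+k} 1^{2p}. For this to lie in L we would need 2p = 2(p+k), which forces k = 0. But k ≥ 1, so xy^2z ∉ L.
This is a contradiction; hence L is not regular.

0^{p+k} 1^{2p}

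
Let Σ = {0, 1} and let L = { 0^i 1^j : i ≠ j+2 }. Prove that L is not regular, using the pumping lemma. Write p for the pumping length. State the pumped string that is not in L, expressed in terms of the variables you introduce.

Suppose for contradiction that L is regular, and let p be the pumping length.
Choose w = 0^p 1^{p+p!-2}. Since p ≠ (p+p!-2)+2 = p+p!, w ∈ L; and |w| ≥ p.
Write w = xyz as guaranteed by the lemma, with |xy| ≤ p and |y| ≥ 1.
The first p characters of w are 0's, so xy (and hence y) consists only of 0's. Write y = 0^k, 1 ≤ k ≤ p.
Since 1 ≤ k ≤ p, k divides p!; set t = 1 + p!/k. Then xy^t z has p + (p!/k)·k = p + p! copies of 0. Now the 0-count is p+p! and (1-count)+2 = (p+p!-2)+2 = p+p!, so i ≠ j+2 fails. So xy^t z = 0^{p+p!} 1^{p+p!-2} ∉ L.
This is a contradiction; hence L is not regular.

0^{p+p!} 1^{p+p!-2}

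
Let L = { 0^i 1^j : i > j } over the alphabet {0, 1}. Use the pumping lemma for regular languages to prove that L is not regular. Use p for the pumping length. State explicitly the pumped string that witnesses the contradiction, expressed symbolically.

Assume L is regular; let p be its pumping constant.
Choose w = 0^{p+1} 1^p ∈ L, with |w| = 2p+1 ≥ p.
Write w = xyz as guaranteed by the lemma, with |xy| ≤ p and |y| ≥ 1.
Since the first p symbols of w are all 0's and |xy| ≤ p, y lies entirely in the leading 0-block: y = 0^k for some k with 1 ≤ k ≤ p.
Consider xy^0z = xz = 0^{p+1-k} 1^p. Since k ≥ 1, the 0-count p+1-k is at most p, so i > j fails; thus xz ∉ L.
This is a contradiction; hence L is not regular.

0^{p+1-k} 1^p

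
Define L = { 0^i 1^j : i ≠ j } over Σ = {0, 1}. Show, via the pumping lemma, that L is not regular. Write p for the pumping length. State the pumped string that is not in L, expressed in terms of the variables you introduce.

Assume L is regular. Let p be the pumping length given by the pumping lemma.
Choose w = 0^p 1^{p+p!}. Since p ≠ p+p!, w ∈ L; and |w| ≥ p.
Write w = xyz as guaranteed by the lemma, with |xy| ≤ p and |y| ≥ 1.
Because |xy| ≤ p and w begins with p copies of 0, we have y = 0^k with 1 ≤ k ≤ p.
Since 1 ≤ k ≤ p, k divides p!; set t = 1 + p!/k. Then xy^t z has p + (p!/k)·k = p + p! copies of 0. Now the 0-count equals the 1-count, so i ≠ j fails. So xy^t z = 0^{p+p!} 1^{p+p!} ∉ L.
Contradiction. Therefore L is not regular.

0^{p+p!} 1^{p+p!}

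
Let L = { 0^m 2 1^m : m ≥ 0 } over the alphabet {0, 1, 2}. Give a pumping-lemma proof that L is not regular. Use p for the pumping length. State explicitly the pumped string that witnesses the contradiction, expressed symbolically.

0^{p+k} 2 1^p

Toward a contradiction, assume L is regular with pumping length p.
Take w = 0^p 2 1^p ∈ L with |w| = 2p+1 ≥ p.
By the pumping lemma, w = xyz with |xy| ≤ p and |y| > 0.
Since the first p symbols of w are all 0's and |xy| ≤ p, y lies entirely in the leading 0-block: y = 0^k for some k with 1 ≤ k ≤ p.
Pump with i = 2: xy^2z = 0^{p+k} 2 1^p, which would require p+k = p. But k ≥ 1, so xy^2z ∉ L.
Contradiction. Therefore L is not regular.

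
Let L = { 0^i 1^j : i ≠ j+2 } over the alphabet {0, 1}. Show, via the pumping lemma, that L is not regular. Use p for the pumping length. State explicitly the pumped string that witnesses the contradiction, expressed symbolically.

0^{p+p!} 1^{p+p!-2}

Toward a contradiction, assume L is regular with pumping length p.
Choose w = 0^p 1^{p+p!-2}. Since p ≠ (p+p!-2)+2 = p+p!, w ∈ L; and |w| ≥ p.
By the pumping lemma, w = xyz with |xy| ≤ p and |y| > 0.
The first p characters of w are 0's, so xy (and hence y) consists only of 0's. Write y = 0^k, 1 ≤ k ≤ p.
Since 1 ≤ k ≤ p, k divides p!; set t = 1 + p!/k. Then xy^t z has p + (p!/k)·k = p + p! copies of 0. Now the 0-count is p+p! and (1-count)+2 = (p+p!-2)+2 = p+p!, so i ≠ j+2 fails. So xy^t z = 0^{p+p!} 1^{p+p!-2} ∉ L.
Contradiction. Therefore L is not regular.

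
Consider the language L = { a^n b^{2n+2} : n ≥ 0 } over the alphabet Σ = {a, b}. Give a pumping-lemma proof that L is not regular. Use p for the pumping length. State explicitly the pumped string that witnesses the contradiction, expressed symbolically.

Assume L is regular; let p be its pumping constant.
Take w = a^p b^{2p+2}. Then w ∈ L and |w| = 3p+2 ≥ p.
The pumping lemma gives a decomposition w = xyz where |xy| ≤ p and |y| > 0.
Since the first p symbols of w are all a's and |xy| ≤ p, y lies entirely in the leading a-block: y = a^k for some k with 1 ≤ k ≤ p.
Pump with i = 2: xy^2z = a^{p+k} b^{2p+2}. For this to lie in L we would need 2p+2 = 2(p+k)+2, which forces k = 0. But k ≥ 1, so xy^2z ∉ L.
This contradicts the pumping lemma, so L is not regular.

a^{p+k} b^{2p+2}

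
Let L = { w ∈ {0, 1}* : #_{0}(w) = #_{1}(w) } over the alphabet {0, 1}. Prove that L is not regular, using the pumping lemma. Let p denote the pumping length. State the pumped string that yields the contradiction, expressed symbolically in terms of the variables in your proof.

0^{p+k} 1^p

Suppose for contradiction that L is regular, and let p be the pumping length.
Choose w = 0^p 1^p ∈ L with |w| = 2p ≥ p.
By the pumping lemma, w = xyz with |xy| ≤ p and |y| ≥ 1.
Because |xy| ≤ p and w begins with p copies of 0, we have y = 0^k with 1 ≤ k ≤ p.
Pump with i = 2: xy^2z = 0^{p+k} 1^p has p+k occurrences of 0 but only p of 1. Since k ≥ 1 the counts differ, so xy^2z ∉ L.
This contradicts the pumping lemma, so L is not regular.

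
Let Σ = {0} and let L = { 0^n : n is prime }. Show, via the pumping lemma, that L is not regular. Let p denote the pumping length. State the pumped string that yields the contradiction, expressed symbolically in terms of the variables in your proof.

Suppose for contradiction that L is regular, and let p be the pumping length.
Let q be a prime with q ≥ p+2 (infinitely many primes exist), and take w = 0^q ∈ L with |w| = q ≥ p.
Write w = xyz as guaranteed by the lemma, with |xy| ≤ p and y is nonempty.
Then y = 0^k for some k with 1 ≤ k ≤ p.
Since 1 ≤ k ≤ p, |xz| = q-k. Pump with i = q+1: |xy^{q+1}z| = (q-k)+(q+1)k = q+qk = q(1+k), which is composite (both factors ≥ 2). So xy^{q+1}z = 0^{q(1+k)} ∉ L.
This is a contradiction; hence L is not regular.

0^{q(1+k)}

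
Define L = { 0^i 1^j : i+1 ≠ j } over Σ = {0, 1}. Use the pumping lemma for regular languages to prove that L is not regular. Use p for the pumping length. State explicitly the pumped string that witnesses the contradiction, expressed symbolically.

0^{p+p!} 1^{p+p!+1}

Suppose for contradiction that L is regular, and let p be the pumping length.
Choose w = 0^p 1^{p+p!+1}. Since p ≠ (p+p!+1)-1 = p+p!, w ∈ L; and |w| ≥ p.
By the pumping lemma, w = xyz with |xy| ≤ p and |y| ≥ 1.
Since the first p symbols of w are all 0's and |xy| ≤ p, y lies entirely in the leading 0-block: y = 0^k for some k with 1 ≤ k ≤ p.
Since 1 ≤ k ≤ p, k divides p!; set t = 1 + p!/k. Then xy^t z has p + (p!/k)·k = p + p! copies of 0. Now the 0-count is p+p! and (1-count)-1 = (p+p!+1)-1 = p+p!, so i+1 ≠ j fails. So xy^t z = 0^{p+p!} 1^{p+p!+1} ∉ L.
This is a contradiction; hence L is not regular.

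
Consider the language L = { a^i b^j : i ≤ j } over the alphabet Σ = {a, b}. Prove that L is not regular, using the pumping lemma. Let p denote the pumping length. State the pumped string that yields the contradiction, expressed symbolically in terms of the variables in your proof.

Suppose for contradiction that L is regular, and let p be the pumping length.
Choose w = a^p b^p ∈ L, with |w| = 2p ≥ p.
Write w = xyz as guaranteed by the lemma, with |xy| ≤ p and y is nonempty.
Since the first p symbols of w are all a's and |xy| ≤ p, y lies entirely in the leading a-block: y = a^k for some k with 1 ≤ k ≤ p.
Consider xy^2z = a^{p+k} b^p. Since k ≥ 1, the a-count p+k exceeds the b-count p, so i ≤ j fails; thus xy^2z ∉ L.
This contradicts the pumping lemma, so L is not regular.

a^{p+k} b^p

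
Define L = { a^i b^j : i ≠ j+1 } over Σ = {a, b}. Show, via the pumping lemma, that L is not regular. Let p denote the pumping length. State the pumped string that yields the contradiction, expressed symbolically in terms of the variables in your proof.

Suppose for contradiction that L is regular, and let p be the pumping length.
Choose w = a^p b^{p+p!-1}. Since p ≠ (p+p!-1)+1 = p+p!, w ∈ L; and |w| ≥ p.
Write w = xyz as guaranteed by the lemma, with |xy| ≤ p and y is nonempty.
The first p characters of w are a's, so xy (and hence y) consists only of a's. Write y = a^k, 1 ≤ k ≤ p.
Since 1 ≤ k ≤ p, k divides p!; set t = 1 + p!/k. Then xy^t z has p + (p!/k)·k = p + p! copies of a. Now the a-count is p+p! and (b-count)+1 = (p+p!-1)+1 = p+p!, so i ≠ j+1 fails. So xy^t z = a^{p+p!} b^{p+p!-1} ∉ L.
Contradiction. Therefore L is not regular.

a^{p+p!} b^{p+p!-1}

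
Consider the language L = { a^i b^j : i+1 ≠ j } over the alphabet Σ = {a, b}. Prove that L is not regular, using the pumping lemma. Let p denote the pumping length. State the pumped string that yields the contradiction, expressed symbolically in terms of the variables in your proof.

a^{p+p!} b^{p+p!+1}

Assume L is regular; let p be its pumping constant.
Choose w = a^p b^{p+p!+1}. Since p ≠ (p+p!+1)-1 = p+p!, w ∈ L; and |w| ≥ p.
Write w = xyz as guaranteed by the lemma, with |xy| ≤ p and |y| > 0.
Since the first p symbols of w are all a's and |xy| ≤ p, y lies entirely in the leading a-block: y = a^k for some k with 1 ≤ k ≤ p.
Since 1 ≤ k ≤ p, k divides p!; set t = 1 + p!/k. Then xy^t z has p + (p!/k)·k = p + p! copies of a. Now the a-count is p+p! and (b-count)-1 = (p+p!+1)-1 = p+p!, so i+1 ≠ j fails. So xy^t z = a^{p+p!} b^{p+p!+1} ∉ L.
This contradicts the pumping lemma, so L is not regular.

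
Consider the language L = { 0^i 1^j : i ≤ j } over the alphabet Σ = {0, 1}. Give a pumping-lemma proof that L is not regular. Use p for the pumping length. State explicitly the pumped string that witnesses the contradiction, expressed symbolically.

Suppose for contradiction that L is regular, and let p be the pumping length.
Choose w = 0^p 1^p ∈ L, with |w| = 2p ≥ p.
Write w = xyz as guaranteed by the lemma, with |xy| ≤ p and |y| ≥ 1.
Since the first p symbols of w are all 0's and |xy| ≤ p, y lies entirely in the leading 0-block: y = 0^k for some k with 1 ≤ k ≤ p.
Consider xy^2z = 0^{p+k} 1^p. Since k ≥ 1, the 0-count p+k exceeds the 1-count p, so i ≤ j fails; thus xy^2z ∉ L.
This is a contradiction; hence L is not regular.

0^{p+k} 1^p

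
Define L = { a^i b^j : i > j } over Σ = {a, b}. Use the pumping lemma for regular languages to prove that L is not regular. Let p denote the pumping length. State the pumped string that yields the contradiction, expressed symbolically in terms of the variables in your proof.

Assume L is regular; let p be its pumping constant.
Choose w = a^{p+1} b^p ∈ L, with |w| = 2p+1 ≥ p.
By the pumping lemma, w = xyz with |xy| ≤ p and y is nonempty.
Because |xy| ≤ p and w begins with p copies of a, we have y = a^k with 1 ≤ k ≤ p.
Consider xy^0z = xz = a^{p+1-k} b^p. Since k ≥ 1, the a-count p+1-k is at most p, so i > j fails; thus xz ∉ L.
This is a contradiction; hence L is not regular.

a^{p+1-k} b^p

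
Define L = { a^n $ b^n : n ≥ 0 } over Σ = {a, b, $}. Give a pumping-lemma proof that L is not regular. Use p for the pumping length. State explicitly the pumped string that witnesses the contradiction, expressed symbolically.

a^{p+k} $ b^p

Toward a contradiction, assume L is regular with pumping length p.
Take w = a^p $ b^p ∈ L with |w| = 2p+1 ≥ p.
Write w = xyz as guaranteed by the lemma, with |xy| ≤ p and |y| > 0.
Because |xy| ≤ p and w begins with p copies of a, we have y = a^k with 1 ≤ k ≤ p.
Pump with i = 2: xy^2z = a^{p+k} $ b^p, which would require p+k = p. But k ≥ 1, so xy^2z ∉ L.
This contradicts the pumping lemma, so L is not regular.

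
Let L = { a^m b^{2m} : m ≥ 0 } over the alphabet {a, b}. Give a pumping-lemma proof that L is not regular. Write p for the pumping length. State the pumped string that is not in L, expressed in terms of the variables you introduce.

Assume L is regular. Let p be the pumping length given by the pumping lemma.
Choose w = a^p b^{2p}, which is in L with |w| = 3p ≥ p.
By the pumping lemma, w = xyz with |xy| ≤ p and y is nonempty.
Because |xy| ≤ p and w begins with p copies of a, we have y = a^k with 1 ≤ k ≤ p.
Pump with i = 2: xy^2z = a^{p+k} b^{2p}. For this to lie in L we would need 2p = 2(p+k), which forces k = 0. But k ≥ 1, so xy^2z ∉ L.
This is a contradiction; hence L is not regular.

a^{p+k} b^{2p}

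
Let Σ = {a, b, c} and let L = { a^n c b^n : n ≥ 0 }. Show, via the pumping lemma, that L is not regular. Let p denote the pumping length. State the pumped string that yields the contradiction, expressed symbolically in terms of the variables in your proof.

a^{p+k} c b^p

Suppose for contradiction that L is regular, and let p be the pumping length.
Take w = a^p c b^p ∈ L with |w| = 2p+1 ≥ p.
Write w = xyz as guaranteed by the lemma, with |xy| ≤ p and |y| > 0.
Because |xy| ≤ p and w begins with p copies of a, we have y = a^k with 1 ≤ k ≤ p.
Pump with i = 2: xy^2z = a^{p+k} c b^p, which would require p+k = p. But k ≥ 1, so xy^2z ∉ L.
Contradiction. Therefore L is not regular.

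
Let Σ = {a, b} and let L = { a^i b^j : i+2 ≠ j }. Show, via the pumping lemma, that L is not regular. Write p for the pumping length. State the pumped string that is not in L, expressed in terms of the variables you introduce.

Toward a contradiction, assume L is regular with pumping length p.
Choose w = a^p b^{p+p!+2}. Since p ≠ (p+p!+2)-2 = p+p!, w ∈ L; and |w| ≥ p.
Write w = xyz as guaranteed by the lemma, with |xy| ≤ p and |y| > 0.
Because |xy| ≤ p and w begins with p copies of a, we have y = a^k with 1 ≤ k ≤ p.
Since 1 ≤ k ≤ p, k divides p!; set t = 1 + p!/k. Then xy^t z has p + (p!/k)·k = p + p! copies of a. Now the a-count is p+p! and (b-count)-2 = (p+p!+2)-2 = p+p!, so i+2 ≠ j fails. So xy^t z = a^{p+p!} b^{p+p!+2} ∉ L.
This contradicts the pumping lemma, so L is not regular.

a^{p+p!} b^{p+p!+2}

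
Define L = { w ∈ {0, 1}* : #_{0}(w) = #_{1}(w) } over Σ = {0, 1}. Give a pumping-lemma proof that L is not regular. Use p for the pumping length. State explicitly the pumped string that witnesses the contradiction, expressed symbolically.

0^{p+k} 1^p

Toward a contradiction, assume L is regular with pumping length p.
Choose w = 0^p 1^p ∈ L with |w| = 2p ≥ p.
The pumping lemma gives a decomposition w = xyz where |xy| ≤ p and |y| > 0.
The first p characters of w are 0's, so xy (and hence y) consists only of 0's. Write y = 0^k, 1 ≤ k ≤ p.
Pump with i = 2: xy^2z = 0^{p+k} 1^p has p+k occurrences of 0 but only p of 1. Since k ≥ 1 the counts differ, so xy^2z ∉ L.
Contradiction. Therefore L is not regular.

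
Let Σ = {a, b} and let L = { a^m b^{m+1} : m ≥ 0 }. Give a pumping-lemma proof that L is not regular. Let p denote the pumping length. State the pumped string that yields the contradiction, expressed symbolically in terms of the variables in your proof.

Assume L is regular. Let p be the pumping length given by the pumping lemma.
Take w = a^p b^{p+1}. Then w ∈ L and |w| = 2p+1 ≥ p.
Write w = xyz as guaranteed by the lemma, with |xy| ≤ p and |y| ≥ 1.
Since the first p symbols of w are all a's and |xy| ≤ p, y lies entirely in the leading a-block: y = a^k for some k with 1 ≤ k ≤ p.
Pump with i = 2: xy^2z = a^{p+k} b^{p+1}. For this to lie in L we would need p+1 = (p+k)+1, which forces k = 0. But k ≥ 1, so xy^2z ∉ L.
This contradicts the pumping lemma, so L is not regular.

a^{p+k} b^{p+1}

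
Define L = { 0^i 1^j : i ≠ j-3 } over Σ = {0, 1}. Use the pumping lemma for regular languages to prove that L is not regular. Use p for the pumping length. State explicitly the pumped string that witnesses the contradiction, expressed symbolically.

Toward a contradiction, assume L is regular with pumping length p.
Choose w = 0^p 1^{p+p!+3}. Since p ≠ (p+p!+3)-3 = p+p!, w ∈ L; and |w| ≥ p.
The pumping lemma gives a decomposition w = xyz where |xy| ≤ p and y is nonempty.
Since the first p symbols of w are all 0's and |xy| ≤ p, y lies entirely in the leading 0-block: y = 0^k for some k with 1 ≤ k ≤ p.
Since 1 ≤ k ≤ p, k divides p!; set t = 1 + p!/k. Then xy^t z has p + (p!/k)·k = p + p! copies of 0. Now the 0-count is p+p! and (1-count)-3 = (p+p!+3)-3 = p+p!, so i ≠ j-3 fails. So xy^t z = 0^{p+p!} 1^{p+p!+3} ∉ L.
Contradiction. Therefore L is not regular.

0^{p+p!} 1^{p+p!+3}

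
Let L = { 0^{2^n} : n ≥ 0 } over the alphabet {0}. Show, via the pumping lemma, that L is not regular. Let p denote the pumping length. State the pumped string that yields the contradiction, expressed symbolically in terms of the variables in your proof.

Assume L is regular; let p be its pumping constant.
Take w = 0^{2^p} ∈ L with |w| = 2^p ≥ p.
The pumping lemma gives a decomposition w = xyz where |xy| ≤ p and |y| > 0.
Then y = 0^k for some k with 1 ≤ k ≤ p.
Pump with i = 2: xy^2z = 0^{2^p+k}. Since 1 ≤ k ≤ p < 2^p, we have 2^p < 2^p+k < 2^{p+1}, so 2^p+k is not a power of 2. So xy^2z ∉ L.
This contradicts the pumping lemma, so L is not regular.

0^{2^p+k}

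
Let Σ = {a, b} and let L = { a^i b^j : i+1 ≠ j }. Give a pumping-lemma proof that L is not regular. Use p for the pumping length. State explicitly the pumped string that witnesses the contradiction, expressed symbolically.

a^{p+p!} b^{p+p!+1}

Assume L is regular; let p be its pumping constant.
Choose w = a^p b^{p+p!+1}. Since p ≠ (p+p!+1)-1 = p+p!, w ∈ L; and |w| ≥ p.
The pumping lemma gives a decomposition w = xyz where |xy| ≤ p and |y| ≥ 1.
The first p characters of w are a's, so xy (and hence y) consists only of a's. Write y = a^k, 1 ≤ k ≤ p.
Since 1 ≤ k ≤ p, k divides p!; set t = 1 + p!/k. Then xy^t z has p + (p!/k)·k = p + p! copies of a. Now the a-count is p+p! and (b-count)-1 = (p+p!+1)-1 = p+p!, so i+1 ≠ j fails. So xy^t z = a^{p+p!} b^{p+p!+1} ∉ L.
This is a contradiction; hence L is not regular.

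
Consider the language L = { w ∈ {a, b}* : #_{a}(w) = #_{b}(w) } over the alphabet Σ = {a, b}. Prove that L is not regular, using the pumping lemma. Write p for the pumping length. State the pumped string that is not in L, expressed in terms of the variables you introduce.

a^{p+k} b^p

Suppose for contradiction that L is regular, and let p be the pumping length.
Choose w = a^p b^p ∈ L with |w| = 2p ≥ p.
The pumping lemma gives a decomposition w = xyz where |xy| ≤ p and |y| ≥ 1.
Since the first p symbols of w are all a's and |xy| ≤ p, y lies entirely in the leading a-block: y = a^k for some k with 1 ≤ k ≤ p.
Pump with i = 2: xy^2z = a^{p+k} b^p has p+k occurrences of a but only p of b. Since k ≥ 1 the counts differ, so xy^2z ∉ L.
This contradicts the pumping lemma, so L is not regular.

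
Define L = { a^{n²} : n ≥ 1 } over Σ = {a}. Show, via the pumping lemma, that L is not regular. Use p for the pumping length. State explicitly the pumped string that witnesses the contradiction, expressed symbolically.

Assume L is regular; let p be its pumping constant.
Take w = a^{p²} ∈ L with |w| = p² ≥ p.
The pumping lemma gives a decomposition w = xyz where |xy| ≤ p and |y| ≥ 1.
Then y = a^k for some k with 1 ≤ k ≤ p.
Pump with i = 2: xy^2z = a^{p²+k}. Since 1 ≤ k ≤ p, p² < p²+k ≤ p²+p < (p+1)², so p²+k lies strictly between consecutive squares and is not a perfect square. So xy^2z ∉ L.
This is a contradiction; hence L is not regular.

a^{p²+k}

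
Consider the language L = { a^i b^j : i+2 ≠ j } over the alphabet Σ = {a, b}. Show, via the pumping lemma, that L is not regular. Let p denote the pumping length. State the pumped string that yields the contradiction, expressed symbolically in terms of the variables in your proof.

Assume L is regular; let p be its pumping constant.
Choose w = a^p b^{p+p!+2}. Since p ≠ (p+p!+2)-2 = p+p!, w ∈ L; and |w| ≥ p.
Write w = xyz as guaranteed by the lemma, with |xy| ≤ p and y is nonempty.
Since the first p symbols of w are all a's and |xy| ≤ p, y lies entirely in the leading a-block: y = a^k for some k with 1 ≤ k ≤ p.
Since 1 ≤ k ≤ p, k divides p!; set t = 1 + p!/k. Then xy^t z has p + (p!/k)·k = p + p! copies of a. Now the a-count is p+p! and (b-count)-2 = (p+p!+2)-2 = p+p!, so i+2 ≠ j fails. So xy^t z = a^{p+p!} b^{p+p!+2} ∉ L.
Contradiction. Therefore L is not regular.

a^{p+p!} b^{p+p!+2}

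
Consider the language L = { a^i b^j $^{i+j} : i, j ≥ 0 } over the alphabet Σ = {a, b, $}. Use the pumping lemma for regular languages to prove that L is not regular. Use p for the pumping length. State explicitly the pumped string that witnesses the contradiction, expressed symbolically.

Toward a contradiction, assume L is regular with pumping length p.
Take w = a^p b^p $^{2p} ∈ L (with i=j=p, i+j=2p), |w| = 4p ≥ p.
By the pumping lemma, w = xyz with |xy| ≤ p and |y| > 0.
Since the first p symbols of w are all a's and |xy| ≤ p, y lies entirely in the leading a-block: y = a^k for some k with 1 ≤ k ≤ p.
Consider xy^2z = a^{p+k} b^p $^{2p}. Now the a- and b-counts sum to 2p+k, but the $-count is 2p ≠ 2p+k. So xy^2z ∉ L.
Contradiction. Therefore L is not regular.

a^{p+k} b^p $^{2p}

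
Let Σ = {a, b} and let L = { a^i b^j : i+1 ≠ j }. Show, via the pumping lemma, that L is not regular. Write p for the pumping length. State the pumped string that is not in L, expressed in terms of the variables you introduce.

Assume L is regular; let p be its pumping constant.
Choose w = a^p b^{p+p!+1}. Since p ≠ (p+p!+1)-1 = p+p!, w ∈ L; and |w| ≥ p.
Write w = xyz as guaranteed by the lemma, with |xy| ≤ p and |y| > 0.
Since the first p symbols of w are all a's and |xy| ≤ p, y lies entirely in the leading a-block: y = a^k for some k with 1 ≤ k ≤ p.
Since 1 ≤ k ≤ p, k divides p!; set t = 1 + p!/k. Then xy^t z has p + (p!/k)·k = p + p! copies of a. Now the a-count is p+p! and (b-count)-1 = (p+p!+1)-1 = p+p!, so i+1 ≠ j fails. So xy^t z = a^{p+p!} b^{p+p!+1} ∉ L.
This is a contradiction; hence L is not regular.

a^{p+p!} b^{p+p!+1}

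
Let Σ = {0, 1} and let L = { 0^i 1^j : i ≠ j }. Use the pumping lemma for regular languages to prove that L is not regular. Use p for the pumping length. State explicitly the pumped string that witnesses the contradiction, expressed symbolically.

Suppose for contradiction that L is regular, and let p be the pumping length.
Choose w = 0^p 1^{p+p!}. Since p ≠ p+p!, w ∈ L; and |w| ≥ p.
Write w = xyz as guaranteed by the lemma, with |xy| ≤ p and |y| > 0.
Since the first p symbols of w are all 0's and |xy| ≤ p, y lies entirely in the leading 0-block: y = 0^k for some k with 1 ≤ k ≤ p.
Since 1 ≤ k ≤ p, k divides p!; set t = 1 + p!/k. Then xy^t z has p + (p!/k)·k = p + p! copies of 0. Now the 0-count equals the 1-count, so i ≠ j fails. So xy^t z = 0^{p+p!} 1^{p+p!} ∉ L.
Contradiction. Therefore L is not regular.

0^{p+p!} 1^{p+p!}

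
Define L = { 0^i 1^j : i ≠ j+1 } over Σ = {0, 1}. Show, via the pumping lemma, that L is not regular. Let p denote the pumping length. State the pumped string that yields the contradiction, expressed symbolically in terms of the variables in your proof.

Toward a contradiction, assume L is regular with pumping length p.
Choose w = 0^p 1^{p+p!-1}. Since p ≠ (p+p!-1)+1 = p+p!, w ∈ L; and |w| ≥ p.
Write w = xyz as guaranteed by the lemma, with |xy| ≤ p and |y| > 0.
Since the first p symbols of w are all 0's and |xy| ≤ p, y lies entirely in the leading 0-block: y = 0^k for some k with 1 ≤ k ≤ p.
Since 1 ≤ k ≤ p, k divides p!; set t = 1 + p!/k. Then xy^t z has p + (p!/k)·k = p + p! copies of 0. Now the 0-count is p+p! and (1-count)+1 = (p+p!-1)+1 = p+p!, so i ≠ j+1 fails. So xy^t z = 0^{p+p!} 1^{p+p!-1} ∉ L.
This contradicts the pumping lemma, so L is not regular.

0^{p+p!} 1^{p+p!-1}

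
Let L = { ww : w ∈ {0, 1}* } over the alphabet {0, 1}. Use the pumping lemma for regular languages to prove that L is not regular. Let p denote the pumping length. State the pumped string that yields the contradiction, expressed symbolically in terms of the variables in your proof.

Assume L is regular; let p be its pumping constant.
Take w = 0^p 1^p 0^p 1^p = uu where u = 0^p1^p; then w ∈ L and |w| = 4p ≥ p.
By the pumping lemma, w = xyz with |xy| ≤ p and |y| > 0.
Because |xy| ≤ p and w begins with p copies of 0, we have y = 0^k with 1 ≤ k ≤ p.
Pump with i = 2: xy^2z = 0^{p+k} 1^p 0^p 1^p, of length 4p+k. Suppose this equals vv. The string starts with 0 and ends with 1, so v does too; thus the boundary between the two copies of v is a 1→0 transition. There is exactly one such transition, at position 2p+k, so |v| = 2p+k and |vv| = 4p+2k ≠ 4p+k since k ≥ 1. So xy^2z ∉ L.
This is a contradiction; hence L is not regular.

0^{p+k} 1^p 0^p 1^p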